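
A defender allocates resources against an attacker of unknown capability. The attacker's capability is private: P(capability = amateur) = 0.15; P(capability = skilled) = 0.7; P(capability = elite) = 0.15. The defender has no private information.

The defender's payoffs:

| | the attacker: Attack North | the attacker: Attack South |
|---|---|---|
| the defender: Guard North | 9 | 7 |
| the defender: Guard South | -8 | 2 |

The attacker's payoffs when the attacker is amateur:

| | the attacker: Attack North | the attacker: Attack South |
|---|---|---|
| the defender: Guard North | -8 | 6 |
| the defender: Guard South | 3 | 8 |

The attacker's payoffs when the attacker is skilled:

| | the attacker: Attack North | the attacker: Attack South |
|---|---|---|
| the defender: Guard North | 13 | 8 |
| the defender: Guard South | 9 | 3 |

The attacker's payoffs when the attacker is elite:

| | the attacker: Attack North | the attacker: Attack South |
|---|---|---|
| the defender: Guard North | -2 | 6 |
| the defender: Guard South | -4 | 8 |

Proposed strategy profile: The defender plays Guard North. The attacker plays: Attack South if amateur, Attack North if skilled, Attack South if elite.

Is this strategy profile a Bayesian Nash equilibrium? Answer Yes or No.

The defender plays Guard North: E[Guard North] = 0.15·(7) + 0.7·(9) + 0.15·(7) = 8.4; E[Guard South] = -5. Best-responding. ✓
The attacker (capability amateur), facing Guard North: Attack North gives -8, Attack South gives 6. Proposed Attack South is best. ✓
The attacker (capability skilled), facing Guard North: Attack North gives 13, Attack South gives 8. Proposed Attack North is best. ✓
The attacker (capability elite), facing Guard North: Attack North gives -2, Attack South gives 6. Proposed Attack South is best. ✓

Yes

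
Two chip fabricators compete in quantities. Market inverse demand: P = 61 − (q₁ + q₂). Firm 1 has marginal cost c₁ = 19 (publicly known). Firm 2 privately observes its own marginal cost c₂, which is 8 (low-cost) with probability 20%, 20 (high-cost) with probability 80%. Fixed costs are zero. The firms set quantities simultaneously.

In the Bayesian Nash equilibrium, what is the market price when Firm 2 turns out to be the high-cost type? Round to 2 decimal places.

Firm 2 with cost c maximizes (61 − (q₁+q₂) − c)·q₂, giving q₂(c) = (61 − c − q₁)/2.
E[c₂] = 0.2·8 + 0.8·20 = 17.6
Firm 1's FOC against E[q₂] yields q₁ = (61 − 2·19 + E[c₂])/3 = (61 − 38 + 17.6)/3 = 13.5333.
q₂(high-cost) = 13.7333, so P = 61 − (13.5333 + 13.7333) = 33.7333.

33.73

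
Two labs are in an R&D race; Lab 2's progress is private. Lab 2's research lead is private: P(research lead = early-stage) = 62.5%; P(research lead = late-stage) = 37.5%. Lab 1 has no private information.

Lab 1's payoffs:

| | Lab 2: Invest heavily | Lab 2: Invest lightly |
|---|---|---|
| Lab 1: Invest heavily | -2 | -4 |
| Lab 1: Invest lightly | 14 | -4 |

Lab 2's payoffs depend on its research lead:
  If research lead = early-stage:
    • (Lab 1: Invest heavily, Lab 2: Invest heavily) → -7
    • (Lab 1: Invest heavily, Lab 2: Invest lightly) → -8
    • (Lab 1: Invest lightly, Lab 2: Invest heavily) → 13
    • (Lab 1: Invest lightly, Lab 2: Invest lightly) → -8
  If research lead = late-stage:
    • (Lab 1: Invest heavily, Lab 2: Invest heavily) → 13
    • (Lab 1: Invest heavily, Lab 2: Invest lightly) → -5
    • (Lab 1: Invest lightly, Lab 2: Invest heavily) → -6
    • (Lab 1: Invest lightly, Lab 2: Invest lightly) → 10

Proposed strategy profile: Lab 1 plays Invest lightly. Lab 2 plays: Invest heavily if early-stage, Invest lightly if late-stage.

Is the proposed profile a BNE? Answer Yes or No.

Yes

A profile is a BNE iff every type of every player is best-responding given beliefs about the other side.
Lab 1 plays Invest lightly: E[Invest lightly] = 0.625·(14) + 0.375·(-4) = 7.25; E[Invest heavily] = -2.75. Best-responding. ✓
Lab 2 (research lead early-stage), facing Invest lightly: Invest heavily gives 13, Invest lightly gives -8. Proposed Invest heavily is best. ✓
Lab 2 (research lead late-stage), facing Invest lightly: Invest heavily gives -6, Invest lightly gives 10. Proposed Invest lightly is best. ✓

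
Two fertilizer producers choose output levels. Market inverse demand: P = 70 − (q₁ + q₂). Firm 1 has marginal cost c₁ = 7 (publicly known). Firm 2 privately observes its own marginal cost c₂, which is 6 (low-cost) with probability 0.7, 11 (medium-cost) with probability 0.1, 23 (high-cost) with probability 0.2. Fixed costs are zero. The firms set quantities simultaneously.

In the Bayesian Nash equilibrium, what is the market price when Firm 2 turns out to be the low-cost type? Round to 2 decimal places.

Type-c best response for Firm 2: q₂(c) = (70 − c)/2 − q₁/2.
Firm 1 maximizes expected profit; its first-order condition is 70 − 2q₁ − E[q₂] − 7 = 0.
Substituting E[q₂] and solving: E[c₂] = 9.9, so q₁ = (70 − 2·7 + 9.9)/3 = 21.9667.
q₂(low-cost) = 21.0167, so P = 70 − (21.9667 + 21.0167) = 27.0167.

27.02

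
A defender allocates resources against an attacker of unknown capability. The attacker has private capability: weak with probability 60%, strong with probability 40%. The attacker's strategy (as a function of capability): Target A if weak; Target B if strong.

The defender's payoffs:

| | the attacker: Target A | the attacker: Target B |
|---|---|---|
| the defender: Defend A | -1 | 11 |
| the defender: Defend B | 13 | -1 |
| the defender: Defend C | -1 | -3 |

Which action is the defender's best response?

Defend B

E[Defend A] = 0.6·(-1) + 0.4·(11) = 3.8
E[Defend B] = 0.6·(13) + 0.4·(-1) = 7.4
E[Defend C] = 0.6·(-1) + 0.4·(-3) = -1.8
Best response: Defend B (7.4 is the largest).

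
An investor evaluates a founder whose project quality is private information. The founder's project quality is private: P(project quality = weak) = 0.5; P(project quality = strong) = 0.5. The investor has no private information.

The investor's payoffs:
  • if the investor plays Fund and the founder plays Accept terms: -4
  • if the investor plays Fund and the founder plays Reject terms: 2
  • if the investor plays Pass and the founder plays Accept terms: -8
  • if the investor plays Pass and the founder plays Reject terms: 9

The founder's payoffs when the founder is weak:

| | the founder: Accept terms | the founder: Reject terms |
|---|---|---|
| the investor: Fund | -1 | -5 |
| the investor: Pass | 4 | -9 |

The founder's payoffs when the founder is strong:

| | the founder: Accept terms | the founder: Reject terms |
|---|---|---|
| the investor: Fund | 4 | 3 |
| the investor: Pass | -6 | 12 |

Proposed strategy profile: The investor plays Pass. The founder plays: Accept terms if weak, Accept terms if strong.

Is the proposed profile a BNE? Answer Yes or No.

No

The investor plays Pass: E[Pass] = 0.5·(-8) + 0.5·(-8) = -8; E[Fund] = -4. Not best-responding. ✗
The founder (project quality weak), facing Pass: Accept terms gives 4, Reject terms gives -9. Proposed Accept terms is best. ✓
The founder (project quality strong), facing Pass: Accept terms gives -6, Reject terms gives 12. Proposed Accept terms is not best — profitable deviation exists. ✗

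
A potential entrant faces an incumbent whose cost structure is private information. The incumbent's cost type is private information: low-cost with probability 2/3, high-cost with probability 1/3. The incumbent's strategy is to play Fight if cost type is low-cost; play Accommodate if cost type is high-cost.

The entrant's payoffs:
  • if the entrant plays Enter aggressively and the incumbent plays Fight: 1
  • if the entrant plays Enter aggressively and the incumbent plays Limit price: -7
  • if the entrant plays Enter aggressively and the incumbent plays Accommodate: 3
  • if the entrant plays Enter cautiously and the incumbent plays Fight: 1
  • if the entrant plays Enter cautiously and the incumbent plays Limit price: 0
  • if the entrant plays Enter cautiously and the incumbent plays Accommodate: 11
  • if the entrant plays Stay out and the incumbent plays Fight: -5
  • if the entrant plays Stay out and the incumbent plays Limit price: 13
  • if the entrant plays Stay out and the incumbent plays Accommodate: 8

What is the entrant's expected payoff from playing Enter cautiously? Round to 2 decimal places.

4.33

Take the expectation over the incumbent's cost type, weighting each type's action by its prior probability.
E[Enter cautiously] = 2/3·1 + 1/3·11 = 2/3 + 11/3 = 13/3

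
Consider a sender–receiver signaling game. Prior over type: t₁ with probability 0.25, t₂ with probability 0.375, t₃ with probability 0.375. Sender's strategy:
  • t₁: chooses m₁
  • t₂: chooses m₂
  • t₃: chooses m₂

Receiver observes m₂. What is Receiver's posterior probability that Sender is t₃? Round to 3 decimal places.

Apply Bayes' rule using the sender's strategy as the likelihood.
P(m₂) = 0.25·0 + 0.375·1 + 0.375·1 = 0.75
P(t₃ | m₂) = (0.375·1) / 0.75 = 0.375 / 0.75 = 0.5

0.500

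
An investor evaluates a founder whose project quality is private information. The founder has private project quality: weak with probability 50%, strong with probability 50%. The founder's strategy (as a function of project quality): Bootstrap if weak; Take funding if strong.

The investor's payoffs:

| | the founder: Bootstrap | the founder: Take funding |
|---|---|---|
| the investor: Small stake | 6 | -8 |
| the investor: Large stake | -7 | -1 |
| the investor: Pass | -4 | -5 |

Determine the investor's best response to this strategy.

Small stake

E[Small stake] = 0.5·(6) + 0.5·(-8) = -1
E[Large stake] = 0.5·(-7) + 0.5·(-1) = -4
E[Pass] = 0.5·(-4) + 0.5·(-5) = -4.5
Best response: Small stake (-1 is the largest).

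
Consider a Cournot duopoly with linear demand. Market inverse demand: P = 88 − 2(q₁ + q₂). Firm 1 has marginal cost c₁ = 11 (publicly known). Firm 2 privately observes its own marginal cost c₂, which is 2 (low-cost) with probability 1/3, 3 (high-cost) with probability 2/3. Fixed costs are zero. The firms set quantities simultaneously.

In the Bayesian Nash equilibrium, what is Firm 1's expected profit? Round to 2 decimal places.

261.95

Firm 2 with cost c maximizes (88 − 2(q₁+q₂) − c)·q₂, giving q₂(c) = (88 − c − 2q₁)/4.
E[c₂] = 1/3·2 + 2/3·3 = 2.66667
Firm 1's FOC against E[q₂] yields q₁ = (88 − 2·11 + E[c₂])/6 = (88 − 22 + 2.66667)/6 = 11.4444.
E[P] = 88 − 2·(q₁ + E[q₂]) = 33.8889; Firm 1's expected profit = (E[P] − 11)·q₁ = (33.8889 − 11)·11.4444 = 261.951.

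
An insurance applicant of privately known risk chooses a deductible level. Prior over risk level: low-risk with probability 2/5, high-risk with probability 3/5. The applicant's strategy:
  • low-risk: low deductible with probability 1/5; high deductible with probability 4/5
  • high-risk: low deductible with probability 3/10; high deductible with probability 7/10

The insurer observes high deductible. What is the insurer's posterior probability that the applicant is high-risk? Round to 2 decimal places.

Apply Bayes' rule using the sender's strategy as the likelihood.
P(high deductible) = (2/5)·(4/5) + (3/5)·(7/10) = 37/50
P(high-risk | high deductible) = ((3/5)·(7/10)) / (37/50) = (21/50) / (37/50) = 21/37

0.57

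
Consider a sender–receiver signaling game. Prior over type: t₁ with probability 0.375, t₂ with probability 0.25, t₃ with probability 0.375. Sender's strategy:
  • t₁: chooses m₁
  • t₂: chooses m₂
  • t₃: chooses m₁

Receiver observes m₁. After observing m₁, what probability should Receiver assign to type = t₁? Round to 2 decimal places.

0.50

P(m₁) = 0.375·1 + 0.25·0 + 0.375·1 = 0.75
P(t₁ | m₁) = (0.375·1) / 0.75 = 0.375 / 0.75 = 0.5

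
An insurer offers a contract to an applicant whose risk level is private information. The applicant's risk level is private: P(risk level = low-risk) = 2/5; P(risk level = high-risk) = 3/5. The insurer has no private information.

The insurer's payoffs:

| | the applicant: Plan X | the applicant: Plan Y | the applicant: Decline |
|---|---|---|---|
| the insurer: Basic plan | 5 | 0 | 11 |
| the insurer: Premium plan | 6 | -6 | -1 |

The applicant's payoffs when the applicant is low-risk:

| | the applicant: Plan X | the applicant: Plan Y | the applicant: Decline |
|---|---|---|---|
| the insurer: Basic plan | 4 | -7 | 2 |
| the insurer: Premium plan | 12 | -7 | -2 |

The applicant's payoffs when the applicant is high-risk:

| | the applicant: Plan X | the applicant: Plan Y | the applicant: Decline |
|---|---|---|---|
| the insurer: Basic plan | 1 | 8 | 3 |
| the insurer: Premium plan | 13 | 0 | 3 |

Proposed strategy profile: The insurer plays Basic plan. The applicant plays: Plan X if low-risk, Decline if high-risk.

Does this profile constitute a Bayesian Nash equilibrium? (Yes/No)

The insurer plays Basic plan: E[Basic plan] = 2/5·(5) + 3/5·(11) = 43/5; E[Premium plan] = 9/5. Best-responding. ✓
The applicant (risk level low-risk), facing Basic plan: Plan X gives 4, Plan Y gives -7, Decline gives 2. Proposed Plan X is best. ✓
The applicant (risk level high-risk), facing Basic plan: Plan X gives 1, Plan Y gives 8, Decline gives 3. Proposed Decline is not best — profitable deviation exists. ✗

No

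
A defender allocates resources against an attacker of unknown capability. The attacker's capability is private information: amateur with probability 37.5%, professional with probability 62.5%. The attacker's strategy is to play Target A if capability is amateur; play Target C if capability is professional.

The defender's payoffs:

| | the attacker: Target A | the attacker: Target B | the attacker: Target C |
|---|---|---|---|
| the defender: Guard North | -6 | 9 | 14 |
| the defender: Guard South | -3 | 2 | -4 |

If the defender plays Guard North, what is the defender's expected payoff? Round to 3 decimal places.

6.500

E[Guard North] = 0.375·(-6) + 0.625·14 = (-2.25) + 8.75 = 6.5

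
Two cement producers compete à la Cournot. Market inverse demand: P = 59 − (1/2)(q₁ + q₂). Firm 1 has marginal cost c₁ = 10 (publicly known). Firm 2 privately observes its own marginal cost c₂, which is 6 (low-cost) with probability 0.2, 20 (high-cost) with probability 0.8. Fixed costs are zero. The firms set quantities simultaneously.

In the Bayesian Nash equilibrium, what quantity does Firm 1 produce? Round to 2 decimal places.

37.47

Type-c best response for Firm 2: q₂(c) = (59 − c) − q₁/2.
Firm 1 maximizes expected profit; its first-order condition is 59 − q₁ − (1/2)E[q₂] − 10 = 0.
Substituting E[q₂] and solving: E[c₂] = 17.2, so q₁ = (59 − 2·10 + 17.2)/(3/2) = 37.4667.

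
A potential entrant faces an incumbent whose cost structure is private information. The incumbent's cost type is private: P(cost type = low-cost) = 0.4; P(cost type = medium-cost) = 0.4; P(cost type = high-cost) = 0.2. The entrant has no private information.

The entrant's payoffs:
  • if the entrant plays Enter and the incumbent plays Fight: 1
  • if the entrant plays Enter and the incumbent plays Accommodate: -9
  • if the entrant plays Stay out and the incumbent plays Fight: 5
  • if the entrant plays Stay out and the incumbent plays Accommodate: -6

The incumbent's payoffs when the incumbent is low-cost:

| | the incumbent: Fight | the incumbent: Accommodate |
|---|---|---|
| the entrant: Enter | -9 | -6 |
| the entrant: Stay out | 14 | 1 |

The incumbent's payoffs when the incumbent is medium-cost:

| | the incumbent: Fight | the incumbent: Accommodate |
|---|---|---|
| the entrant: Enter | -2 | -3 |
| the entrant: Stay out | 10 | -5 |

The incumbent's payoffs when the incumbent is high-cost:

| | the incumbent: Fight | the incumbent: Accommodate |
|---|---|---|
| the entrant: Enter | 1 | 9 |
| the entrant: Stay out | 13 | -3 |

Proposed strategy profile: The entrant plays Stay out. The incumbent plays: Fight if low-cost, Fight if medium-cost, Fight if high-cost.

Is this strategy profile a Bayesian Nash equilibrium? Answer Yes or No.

The entrant plays Stay out: E[Stay out] = 0.4·(5) + 0.4·(5) + 0.2·(5) = 5; E[Enter] = 1. Best-responding. ✓
The incumbent (cost type low-cost), facing Stay out: Fight gives 14, Accommodate gives 1. Proposed Fight is best. ✓
The incumbent (cost type medium-cost), facing Stay out: Fight gives 10, Accommodate gives -5. Proposed Fight is best. ✓
The incumbent (cost type high-cost), facing Stay out: Fight gives 13, Accommodate gives -3. Proposed Fight is best. ✓

Yes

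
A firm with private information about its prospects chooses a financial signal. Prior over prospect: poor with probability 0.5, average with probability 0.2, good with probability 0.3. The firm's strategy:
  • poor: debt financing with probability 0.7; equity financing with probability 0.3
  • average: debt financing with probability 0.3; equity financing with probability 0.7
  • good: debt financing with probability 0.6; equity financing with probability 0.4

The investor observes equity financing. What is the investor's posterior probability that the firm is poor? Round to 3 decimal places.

0.366

P(equity financing) = 0.5·0.3 + 0.2·0.7 + 0.3·0.4 = 0.41
P(poor | equity financing) = (0.5·0.3) / 0.41 = 0.15 / 0.41 = 0.365854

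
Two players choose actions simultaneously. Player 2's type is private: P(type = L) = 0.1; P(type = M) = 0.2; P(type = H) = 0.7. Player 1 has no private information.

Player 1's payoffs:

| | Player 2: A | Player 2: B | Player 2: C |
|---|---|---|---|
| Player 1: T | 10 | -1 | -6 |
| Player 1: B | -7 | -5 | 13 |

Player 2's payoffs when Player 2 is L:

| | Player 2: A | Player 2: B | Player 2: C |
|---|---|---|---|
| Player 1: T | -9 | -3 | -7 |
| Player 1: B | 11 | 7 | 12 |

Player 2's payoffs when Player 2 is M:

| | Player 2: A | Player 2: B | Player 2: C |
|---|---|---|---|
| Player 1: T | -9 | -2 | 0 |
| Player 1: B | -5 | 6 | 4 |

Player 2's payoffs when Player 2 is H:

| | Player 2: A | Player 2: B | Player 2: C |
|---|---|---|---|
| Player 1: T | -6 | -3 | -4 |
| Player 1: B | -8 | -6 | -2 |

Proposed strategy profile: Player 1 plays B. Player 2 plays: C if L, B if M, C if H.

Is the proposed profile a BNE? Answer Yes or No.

A profile is a BNE iff every type of every player is best-responding given beliefs about the other side.
Player 1 plays B: E[B] = 0.1·(13) + 0.2·(-5) + 0.7·(13) = 9.4; E[T] = -5. Best-responding. ✓
Player 2 (type L), facing B: A gives 11, B gives 7, C gives 12. Proposed C is best. ✓
Player 2 (type M), facing B: A gives -5, B gives 6, C gives 4. Proposed B is best. ✓
Player 2 (type H), facing B: A gives -8, B gives -6, C gives -2. Proposed C is best. ✓

Yes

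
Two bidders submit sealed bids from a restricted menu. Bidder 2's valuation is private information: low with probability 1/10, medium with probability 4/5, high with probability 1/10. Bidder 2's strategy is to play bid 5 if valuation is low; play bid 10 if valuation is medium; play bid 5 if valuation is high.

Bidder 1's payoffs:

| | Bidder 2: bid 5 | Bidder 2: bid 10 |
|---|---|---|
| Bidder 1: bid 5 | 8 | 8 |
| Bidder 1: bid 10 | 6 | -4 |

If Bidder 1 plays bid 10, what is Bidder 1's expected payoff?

Take the expectation over Bidder 2's valuation, weighting each type's action by its prior probability.
E[bid 10] = 1/10·6 + 4/5·(-4) + 1/10·6 = 3/5 + (-16/5) + 3/5 = -2

-2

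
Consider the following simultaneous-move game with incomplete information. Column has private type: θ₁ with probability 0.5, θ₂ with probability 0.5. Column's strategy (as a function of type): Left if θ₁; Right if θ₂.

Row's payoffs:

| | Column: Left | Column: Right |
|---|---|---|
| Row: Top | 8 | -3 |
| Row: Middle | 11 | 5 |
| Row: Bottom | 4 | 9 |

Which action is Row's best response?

Middle

E[Top] = 0.5·(8) + 0.5·(-3) = 2.5
E[Middle] = 0.5·(11) + 0.5·(5) = 8
E[Bottom] = 0.5·(4) + 0.5·(9) = 6.5
Best response: Middle (8 is the largest).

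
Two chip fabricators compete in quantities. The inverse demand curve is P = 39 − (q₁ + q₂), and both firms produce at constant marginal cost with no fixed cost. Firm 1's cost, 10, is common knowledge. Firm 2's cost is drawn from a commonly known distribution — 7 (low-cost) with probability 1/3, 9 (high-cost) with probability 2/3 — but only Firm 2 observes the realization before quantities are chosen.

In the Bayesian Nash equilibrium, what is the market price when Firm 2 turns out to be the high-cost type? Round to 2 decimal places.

19.44

Type-c best response for Firm 2: q₂(c) = (39 − c)/2 − q₁/2.
Firm 1 maximizes expected profit; its first-order condition is 39 − 2q₁ − E[q₂] − 10 = 0.
Substituting E[q₂] and solving: E[c₂] = 8.33333, so q₁ = (39 − 2·10 + 8.33333)/3 = 9.11111.
q₂(high-cost) = 10.4444, so P = 39 − (9.11111 + 10.4444) = 19.4444.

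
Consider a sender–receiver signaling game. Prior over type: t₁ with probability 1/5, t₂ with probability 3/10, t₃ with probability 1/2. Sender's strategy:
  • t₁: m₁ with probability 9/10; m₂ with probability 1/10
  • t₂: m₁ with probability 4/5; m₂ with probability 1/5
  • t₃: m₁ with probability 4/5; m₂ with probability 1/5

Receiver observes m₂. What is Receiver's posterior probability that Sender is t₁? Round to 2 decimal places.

0.11

P(m₂) = (1/5)·(1/10) + (3/10)·(1/5) + (1/2)·(1/5) = 9/50
P(t₁ | m₂) = ((1/5)·(1/10)) / (9/50) = (1/50) / (9/50) = 1/9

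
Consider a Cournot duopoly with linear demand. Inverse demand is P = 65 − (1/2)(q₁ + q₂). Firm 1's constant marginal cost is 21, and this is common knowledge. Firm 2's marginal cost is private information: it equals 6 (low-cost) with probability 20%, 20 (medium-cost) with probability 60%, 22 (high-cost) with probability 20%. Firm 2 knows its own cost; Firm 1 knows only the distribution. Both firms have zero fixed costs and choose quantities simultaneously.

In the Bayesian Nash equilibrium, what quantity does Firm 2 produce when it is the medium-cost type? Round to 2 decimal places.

Each type of Firm 2 best-responds to q₁; Firm 1 best-responds to the expected q₂ over Firm 2's types.
Firm 2 with cost c maximizes (65 − (1/2)(q₁+q₂) − c)·q₂, giving q₂(c) = (65 − c − (1/2)q₁).
E[c₂] = 0.2·6 + 0.6·20 + 0.2·22 = 17.6
Firm 1's FOC against E[q₂] yields q₁ = (65 − 2·21 + E[c₂])/(3/2) = (65 − 42 + 17.6)/(3/2) = 27.0667.
q₂(medium-cost) = (65 − 20 − (1/2)·27.0667) = 31.4667.

31.47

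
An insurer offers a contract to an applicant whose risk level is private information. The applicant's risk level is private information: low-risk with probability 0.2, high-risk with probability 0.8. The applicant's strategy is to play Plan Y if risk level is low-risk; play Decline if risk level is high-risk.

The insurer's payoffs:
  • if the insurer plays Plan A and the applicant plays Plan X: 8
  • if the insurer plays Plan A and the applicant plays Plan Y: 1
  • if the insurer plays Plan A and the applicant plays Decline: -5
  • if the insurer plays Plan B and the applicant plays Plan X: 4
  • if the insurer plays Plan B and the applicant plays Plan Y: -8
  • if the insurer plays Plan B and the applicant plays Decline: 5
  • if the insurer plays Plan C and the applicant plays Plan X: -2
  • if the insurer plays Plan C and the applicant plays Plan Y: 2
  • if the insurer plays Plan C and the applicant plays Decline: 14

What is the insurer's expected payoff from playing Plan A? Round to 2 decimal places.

E[Plan A] = 0.2·1 + 0.8·(-5) = 0.2 + (-4) = -3.8

-3.80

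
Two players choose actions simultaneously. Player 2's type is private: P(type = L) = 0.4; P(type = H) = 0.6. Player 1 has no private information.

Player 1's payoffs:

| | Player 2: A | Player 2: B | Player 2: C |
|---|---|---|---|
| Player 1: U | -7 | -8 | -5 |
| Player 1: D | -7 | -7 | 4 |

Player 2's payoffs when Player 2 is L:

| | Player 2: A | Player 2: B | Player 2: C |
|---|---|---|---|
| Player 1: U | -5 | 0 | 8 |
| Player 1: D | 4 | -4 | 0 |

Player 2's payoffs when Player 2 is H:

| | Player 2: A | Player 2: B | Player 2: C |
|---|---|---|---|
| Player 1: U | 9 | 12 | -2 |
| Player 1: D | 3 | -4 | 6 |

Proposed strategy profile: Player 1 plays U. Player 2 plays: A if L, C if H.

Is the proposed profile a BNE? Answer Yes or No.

No

A profile is a BNE iff every type of every player is best-responding given beliefs about the other side.
Player 1 plays U: E[U] = 0.4·(-7) + 0.6·(-5) = -5.8; E[D] = -0.4. Not best-responding. ✗
Player 2 (type L), facing U: A gives -5, B gives 0, C gives 8. Proposed A is not best — profitable deviation exists. ✗
Player 2 (type H), facing U: A gives 9, B gives 12, C gives -2. Proposed C is not best — profitable deviation exists. ✗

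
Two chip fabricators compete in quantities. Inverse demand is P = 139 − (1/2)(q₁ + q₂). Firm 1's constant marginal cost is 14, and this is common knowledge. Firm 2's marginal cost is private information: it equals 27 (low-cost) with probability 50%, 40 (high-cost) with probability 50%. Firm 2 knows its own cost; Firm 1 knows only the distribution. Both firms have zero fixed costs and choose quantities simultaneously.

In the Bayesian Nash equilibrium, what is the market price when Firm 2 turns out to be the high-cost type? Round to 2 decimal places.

65.42

Firm 2 with cost c maximizes (139 − (1/2)(q₁+q₂) − c)·q₂, giving q₂(c) = (139 − c − (1/2)q₁).
E[c₂] = 0.5·27 + 0.5·40 = 33.5
Firm 1's FOC against E[q₂] yields q₁ = (139 − 2·14 + E[c₂])/(3/2) = (139 − 28 + 33.5)/(3/2) = 96.3333.
q₂(high-cost) = 50.8333, so P = 139 − (1/2)·(96.3333 + 50.8333) = 65.4167.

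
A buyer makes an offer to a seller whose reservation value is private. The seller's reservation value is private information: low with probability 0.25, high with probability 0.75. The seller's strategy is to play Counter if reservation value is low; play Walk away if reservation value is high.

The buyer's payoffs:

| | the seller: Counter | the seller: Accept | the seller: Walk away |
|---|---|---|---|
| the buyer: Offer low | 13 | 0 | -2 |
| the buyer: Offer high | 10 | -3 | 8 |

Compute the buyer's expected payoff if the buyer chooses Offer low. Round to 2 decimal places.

Take the expectation over the seller's reservation value, weighting each type's action by its prior probability.
E[Offer low] = 0.25·13 + 0.75·(-2) = 3.25 + (-1.5) = 1.75

1.75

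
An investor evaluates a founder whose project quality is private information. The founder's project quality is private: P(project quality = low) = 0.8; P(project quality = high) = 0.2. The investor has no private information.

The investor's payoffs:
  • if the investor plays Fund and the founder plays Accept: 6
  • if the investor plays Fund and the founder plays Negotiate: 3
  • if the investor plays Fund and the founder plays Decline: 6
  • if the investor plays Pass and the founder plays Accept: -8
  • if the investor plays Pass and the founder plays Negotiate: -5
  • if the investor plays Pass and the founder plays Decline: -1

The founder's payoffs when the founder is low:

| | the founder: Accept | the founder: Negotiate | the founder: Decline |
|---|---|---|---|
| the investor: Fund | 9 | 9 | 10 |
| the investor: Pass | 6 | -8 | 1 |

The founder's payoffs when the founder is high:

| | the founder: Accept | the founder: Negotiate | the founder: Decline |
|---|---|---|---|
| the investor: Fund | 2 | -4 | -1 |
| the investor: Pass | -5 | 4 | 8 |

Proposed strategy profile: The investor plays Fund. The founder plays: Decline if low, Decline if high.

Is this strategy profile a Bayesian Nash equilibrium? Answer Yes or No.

No

The investor plays Fund: E[Fund] = 0.8·(6) + 0.2·(6) = 6; E[Pass] = -1. Best-responding. ✓
The founder (project quality low), facing Fund: Accept gives 9, Negotiate gives 9, Decline gives 10. Proposed Decline is best. ✓
The founder (project quality high), facing Fund: Accept gives 2, Negotiate gives -4, Decline gives -1. Proposed Decline is not best — profitable deviation exists. ✗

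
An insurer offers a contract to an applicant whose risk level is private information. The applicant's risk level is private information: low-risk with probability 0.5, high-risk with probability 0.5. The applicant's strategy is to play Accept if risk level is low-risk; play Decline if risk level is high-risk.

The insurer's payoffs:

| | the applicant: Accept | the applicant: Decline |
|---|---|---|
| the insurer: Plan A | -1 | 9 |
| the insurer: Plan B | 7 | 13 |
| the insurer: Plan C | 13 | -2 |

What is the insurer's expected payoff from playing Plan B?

10

E[Plan B] = 0.5·7 + 0.5·13 = 3.5 + 6.5 = 10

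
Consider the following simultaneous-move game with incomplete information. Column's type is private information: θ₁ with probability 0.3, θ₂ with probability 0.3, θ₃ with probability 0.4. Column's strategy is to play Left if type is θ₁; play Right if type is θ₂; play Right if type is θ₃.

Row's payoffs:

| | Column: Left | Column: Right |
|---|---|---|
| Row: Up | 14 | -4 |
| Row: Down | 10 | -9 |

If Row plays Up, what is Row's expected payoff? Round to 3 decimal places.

1.400

E[Up] = 0.3·14 + 0.3·(-4) + 0.4·(-4) = 4.2 + (-1.2) + (-1.6) = 1.4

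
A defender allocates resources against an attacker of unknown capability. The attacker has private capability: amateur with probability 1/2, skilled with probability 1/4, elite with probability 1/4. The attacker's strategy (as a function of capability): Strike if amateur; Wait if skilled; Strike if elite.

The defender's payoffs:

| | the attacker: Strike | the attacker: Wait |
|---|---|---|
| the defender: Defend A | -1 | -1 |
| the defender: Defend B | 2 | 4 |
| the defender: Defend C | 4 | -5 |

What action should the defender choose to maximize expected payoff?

Defend B

E[Defend A] = 1/2·(-1) + 1/4·(-1) + 1/4·(-1) = -1
E[Defend B] = 1/2·(2) + 1/4·(4) + 1/4·(2) = 5/2
E[Defend C] = 1/2·(4) + 1/4·(-5) + 1/4·(4) = 7/4
Best response: Defend B (5/2 is the largest).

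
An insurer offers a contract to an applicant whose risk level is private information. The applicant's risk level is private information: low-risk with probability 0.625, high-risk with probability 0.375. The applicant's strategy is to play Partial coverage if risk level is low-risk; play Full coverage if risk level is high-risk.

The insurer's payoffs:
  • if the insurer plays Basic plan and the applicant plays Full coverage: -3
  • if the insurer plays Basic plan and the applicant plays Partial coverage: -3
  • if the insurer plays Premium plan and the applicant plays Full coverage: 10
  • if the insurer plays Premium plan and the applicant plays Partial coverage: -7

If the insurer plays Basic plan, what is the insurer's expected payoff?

Take the expectation over the applicant's risk level, weighting each type's action by its prior probability.
E[Basic plan] = 0.625·(-3) + 0.375·(-3) = (-1.875) + (-1.125) = -3

-3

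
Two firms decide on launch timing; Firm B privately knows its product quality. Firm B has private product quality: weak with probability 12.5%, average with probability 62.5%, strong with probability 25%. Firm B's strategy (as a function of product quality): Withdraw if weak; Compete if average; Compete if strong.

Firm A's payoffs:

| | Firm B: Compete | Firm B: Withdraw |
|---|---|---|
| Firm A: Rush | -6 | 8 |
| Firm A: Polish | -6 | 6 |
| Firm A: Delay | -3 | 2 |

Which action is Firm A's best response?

Delay

E[Rush] = 0.125·(8) + 0.625·(-6) + 0.25·(-6) = -4.25
E[Polish] = 0.125·(6) + 0.625·(-6) + 0.25·(-6) = -4.5
E[Delay] = 0.125·(2) + 0.625·(-3) + 0.25·(-3) = -2.375
Best response: Delay (-2.375 is the largest).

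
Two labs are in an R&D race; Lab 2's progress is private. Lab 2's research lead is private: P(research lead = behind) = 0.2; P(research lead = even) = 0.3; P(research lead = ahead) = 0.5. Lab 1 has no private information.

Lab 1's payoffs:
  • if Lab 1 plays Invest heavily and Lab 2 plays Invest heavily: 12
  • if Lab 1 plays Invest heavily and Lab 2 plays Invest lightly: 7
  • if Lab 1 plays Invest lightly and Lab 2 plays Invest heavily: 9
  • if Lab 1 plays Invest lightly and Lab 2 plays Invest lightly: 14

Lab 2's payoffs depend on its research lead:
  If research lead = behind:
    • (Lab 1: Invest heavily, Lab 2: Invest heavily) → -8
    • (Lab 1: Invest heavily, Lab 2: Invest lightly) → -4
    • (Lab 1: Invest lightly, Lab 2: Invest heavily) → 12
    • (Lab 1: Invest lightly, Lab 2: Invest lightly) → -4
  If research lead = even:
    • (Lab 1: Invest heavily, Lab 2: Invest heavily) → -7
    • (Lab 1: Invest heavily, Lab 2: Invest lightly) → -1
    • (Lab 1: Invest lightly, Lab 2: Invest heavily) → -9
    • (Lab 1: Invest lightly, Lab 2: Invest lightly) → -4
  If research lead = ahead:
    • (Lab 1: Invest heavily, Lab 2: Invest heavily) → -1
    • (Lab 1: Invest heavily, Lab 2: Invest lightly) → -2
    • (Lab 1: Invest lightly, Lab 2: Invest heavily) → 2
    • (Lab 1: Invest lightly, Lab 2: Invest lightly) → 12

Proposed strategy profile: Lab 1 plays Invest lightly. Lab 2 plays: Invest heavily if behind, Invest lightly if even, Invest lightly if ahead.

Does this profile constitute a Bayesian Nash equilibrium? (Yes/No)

Lab 1 plays Invest lightly: E[Invest lightly] = 0.2·(9) + 0.3·(14) + 0.5·(14) = 13; E[Invest heavily] = 8. Best-responding. ✓
Lab 2 (research lead behind), facing Invest lightly: Invest heavily gives 12, Invest lightly gives -4. Proposed Invest heavily is best. ✓
Lab 2 (research lead even), facing Invest lightly: Invest heavily gives -9, Invest lightly gives -4. Proposed Invest lightly is best. ✓
Lab 2 (research lead ahead), facing Invest lightly: Invest heavily gives 2, Invest lightly gives 12. Proposed Invest lightly is best. ✓

Yes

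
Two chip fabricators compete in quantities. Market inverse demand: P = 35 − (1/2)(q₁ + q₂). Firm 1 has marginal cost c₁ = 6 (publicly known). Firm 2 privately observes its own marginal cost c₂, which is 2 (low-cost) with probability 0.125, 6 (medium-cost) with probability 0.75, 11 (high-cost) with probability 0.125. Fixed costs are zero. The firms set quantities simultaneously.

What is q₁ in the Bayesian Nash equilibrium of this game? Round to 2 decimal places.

19.42

Type-c best response for Firm 2: q₂(c) = (35 − c) − q₁/2.
Firm 1 maximizes expected profit; its first-order condition is 35 − q₁ − (1/2)E[q₂] − 6 = 0.
Substituting E[q₂] and solving: E[c₂] = 6.125, so q₁ = (35 − 2·6 + 6.125)/(3/2) = 19.4167.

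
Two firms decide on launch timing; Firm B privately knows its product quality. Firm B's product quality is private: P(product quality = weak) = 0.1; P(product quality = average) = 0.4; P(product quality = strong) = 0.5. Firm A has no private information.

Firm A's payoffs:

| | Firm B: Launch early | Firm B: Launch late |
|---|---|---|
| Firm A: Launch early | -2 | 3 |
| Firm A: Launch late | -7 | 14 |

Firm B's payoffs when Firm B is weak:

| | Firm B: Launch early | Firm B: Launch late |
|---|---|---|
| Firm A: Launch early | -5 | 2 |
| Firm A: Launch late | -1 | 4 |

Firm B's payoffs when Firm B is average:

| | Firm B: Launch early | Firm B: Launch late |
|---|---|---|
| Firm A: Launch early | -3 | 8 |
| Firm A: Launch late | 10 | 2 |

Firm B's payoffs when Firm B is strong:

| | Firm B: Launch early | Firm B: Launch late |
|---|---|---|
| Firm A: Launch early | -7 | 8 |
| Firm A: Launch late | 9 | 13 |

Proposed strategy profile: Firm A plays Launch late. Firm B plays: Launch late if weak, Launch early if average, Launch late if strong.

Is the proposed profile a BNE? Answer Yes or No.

Yes

Firm A plays Launch late: E[Launch late] = 0.1·(14) + 0.4·(-7) + 0.5·(14) = 5.6; E[Launch early] = 1. Best-responding. ✓
Firm B (product quality weak), facing Launch late: Launch early gives -1, Launch late gives 4. Proposed Launch late is best. ✓
Firm B (product quality average), facing Launch late: Launch early gives 10, Launch late gives 2. Proposed Launch early is best. ✓
Firm B (product quality strong), facing Launch late: Launch early gives 9, Launch late gives 13. Proposed Launch late is best. ✓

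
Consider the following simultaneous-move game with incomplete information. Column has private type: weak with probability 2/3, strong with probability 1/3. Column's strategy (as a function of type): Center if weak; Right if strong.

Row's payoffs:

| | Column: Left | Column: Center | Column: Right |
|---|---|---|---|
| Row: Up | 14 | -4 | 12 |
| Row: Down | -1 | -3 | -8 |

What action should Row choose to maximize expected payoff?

E[Up] = 2/3·(-4) + 1/3·(12) = 4/3
E[Down] = 2/3·(-3) + 1/3·(-8) = -14/3
Best response: Up (4/3 is the largest).

Up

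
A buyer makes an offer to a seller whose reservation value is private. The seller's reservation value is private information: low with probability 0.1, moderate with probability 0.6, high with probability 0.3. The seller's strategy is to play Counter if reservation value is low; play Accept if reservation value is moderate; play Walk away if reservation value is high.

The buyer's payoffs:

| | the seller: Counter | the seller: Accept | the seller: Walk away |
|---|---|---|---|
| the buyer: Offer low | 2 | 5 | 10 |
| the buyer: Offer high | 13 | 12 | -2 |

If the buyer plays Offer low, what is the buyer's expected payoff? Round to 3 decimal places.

Take the expectation over the seller's reservation value, weighting each type's action by its prior probability.
E[Offer low] = 0.1·2 + 0.6·5 + 0.3·10 = 0.2 + 3 + 3 = 6.2

6.200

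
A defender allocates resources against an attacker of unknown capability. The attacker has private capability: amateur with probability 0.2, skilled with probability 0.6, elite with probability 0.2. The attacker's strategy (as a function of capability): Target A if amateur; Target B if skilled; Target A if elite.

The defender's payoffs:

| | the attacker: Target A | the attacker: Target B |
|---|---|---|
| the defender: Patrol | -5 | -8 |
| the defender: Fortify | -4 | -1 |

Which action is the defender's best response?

Compute the defender's expected payoff for each action, taking the expectation over the attacker's type.
E[Patrol] = 0.2·(-5) + 0.6·(-8) + 0.2·(-5) = -6.8
E[Fortify] = 0.2·(-4) + 0.6·(-1) + 0.2·(-4) = -2.2
Best response: Fortify (-2.2 is the largest).

Fortify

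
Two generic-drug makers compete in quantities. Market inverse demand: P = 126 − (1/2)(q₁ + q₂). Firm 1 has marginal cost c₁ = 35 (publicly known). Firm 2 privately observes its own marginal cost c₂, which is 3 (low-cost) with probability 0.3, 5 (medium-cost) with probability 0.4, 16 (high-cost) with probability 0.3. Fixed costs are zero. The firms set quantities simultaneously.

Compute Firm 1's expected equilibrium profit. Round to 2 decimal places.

901.71

Type-c best response for Firm 2: q₂(c) = (126 − c) − q₁/2.
Firm 1 maximizes expected profit; its first-order condition is 126 − q₁ − (1/2)E[q₂] − 35 = 0.
Substituting E[q₂] and solving: E[c₂] = 7.7, so q₁ = (126 − 2·35 + 7.7)/(3/2) = 42.4667.
E[P] = 126 − (1/2)·(q₁ + E[q₂]) = 56.2333; Firm 1's expected profit = (E[P] − 35)·q₁ = (56.2333 − 35)·42.4667 = 901.709.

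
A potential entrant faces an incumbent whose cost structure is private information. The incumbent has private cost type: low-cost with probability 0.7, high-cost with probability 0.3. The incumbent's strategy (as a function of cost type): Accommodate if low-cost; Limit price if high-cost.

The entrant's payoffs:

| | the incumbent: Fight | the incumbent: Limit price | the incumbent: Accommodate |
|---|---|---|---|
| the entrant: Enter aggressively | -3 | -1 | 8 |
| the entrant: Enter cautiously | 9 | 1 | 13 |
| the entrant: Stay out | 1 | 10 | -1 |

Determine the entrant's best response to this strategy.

Enter cautiously

E[Enter aggressively] = 0.7·(8) + 0.3·(-1) = 5.3
E[Enter cautiously] = 0.7·(13) + 0.3·(1) = 9.4
E[Stay out] = 0.7·(-1) + 0.3·(10) = 2.3
Best response: Enter cautiously (9.4 is the largest).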